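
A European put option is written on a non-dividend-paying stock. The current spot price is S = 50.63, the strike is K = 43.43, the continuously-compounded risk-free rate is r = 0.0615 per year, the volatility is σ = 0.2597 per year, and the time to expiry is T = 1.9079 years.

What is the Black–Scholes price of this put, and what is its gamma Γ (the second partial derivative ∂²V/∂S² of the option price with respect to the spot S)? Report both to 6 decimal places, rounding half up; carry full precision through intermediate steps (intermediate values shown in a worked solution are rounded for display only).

σ√T = 0.2597·√1.9079 = 0.358715
d₁ = (ln(S/K) + (r+σ²/2)T) / (σ√T) = (ln(50.63/43.43) + (0.0615+0.2597²/2)·1.9079) / 0.358715 = (0.153394 + 0.181674) / 0.358715 = 0.934078
d₂ = d₁ − σ√T = 0.934078 − 0.358715 = 0.575363
e^{−rT} = e^{−0.0615·1.9079} = 0.889286
N(−d₁) = 0.175132,  N(−d₂) = 0.282523
Put price V = K·e^{−rT}·N(−d₂) − S·N(−d₁) = 10.911520 − 8.866924 = 2.044596
φ(d₁) = (1/√(2π))·e^{−d₁²/2} = 0.257898
Γ = φ(d₁) / (S·σ·√T) = 0.014200

price = 2.044596
Γ = 0.014200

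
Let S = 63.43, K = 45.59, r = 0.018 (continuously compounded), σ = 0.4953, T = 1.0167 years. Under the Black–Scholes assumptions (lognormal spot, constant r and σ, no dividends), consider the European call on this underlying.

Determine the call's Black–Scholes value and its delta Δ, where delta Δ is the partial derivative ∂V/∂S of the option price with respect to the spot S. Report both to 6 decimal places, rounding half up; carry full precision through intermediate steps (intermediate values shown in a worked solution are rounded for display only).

price = 22.416013
Δ = 0.828338

σ√T = 0.4953·√1.0167 = 0.499419
d₁ = (ln(S/K) + (r+σ²/2)T) / (σ√T) = (ln(63.43/45.59) + (0.018+0.4953²/2)·1.0167) / 0.499419 = (0.330249 + 0.143010) / 0.499419 = 0.947619
d₂ = d₁ − σ√T = 0.947619 − 0.499419 = 0.448200
e^{−rT} = e^{−0.018·1.0167} = 0.981866
N(d₁) = 0.828338,  N(d₂) = 0.672996
Call price V = S·N(d₁) − K·e^{−rT}·N(d₂) = 52.541498 − 30.125485 = 22.416013
Δ = N(d₁) = 0.828338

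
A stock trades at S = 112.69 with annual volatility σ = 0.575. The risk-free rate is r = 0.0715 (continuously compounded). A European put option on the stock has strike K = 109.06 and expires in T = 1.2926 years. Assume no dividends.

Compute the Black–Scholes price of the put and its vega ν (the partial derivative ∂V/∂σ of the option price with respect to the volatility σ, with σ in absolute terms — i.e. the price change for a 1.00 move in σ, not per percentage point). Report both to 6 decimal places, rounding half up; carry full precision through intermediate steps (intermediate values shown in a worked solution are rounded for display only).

σ√T = 0.575·√1.2926 = 0.653732
d₁ = (ln(S/K) + (r+σ²/2)T) / (σ√T) = (ln(112.69/109.06) + (0.0715+0.575²/2)·1.2926) / 0.653732 = (0.032742 + 0.306104) / 0.653732 = 0.518326
d₂ = d₁ − σ√T = 0.518326 − 0.653732 = -0.135406
e^{−rT} = e^{−0.0715·1.2926} = 0.911721
N(−d₁) = 0.302115,  N(−d₂) = 0.553855
Put price V = K·e^{−rT}·N(−d₂) − S·N(−d₁) = 55.071064 − 34.045392 = 21.025672
φ(d₁) = (1/√(2π))·e^{−d₁²/2} = 0.348796
ν = S·φ(d₁)·√T = 44.687738

price = 21.025672
ν = 44.687738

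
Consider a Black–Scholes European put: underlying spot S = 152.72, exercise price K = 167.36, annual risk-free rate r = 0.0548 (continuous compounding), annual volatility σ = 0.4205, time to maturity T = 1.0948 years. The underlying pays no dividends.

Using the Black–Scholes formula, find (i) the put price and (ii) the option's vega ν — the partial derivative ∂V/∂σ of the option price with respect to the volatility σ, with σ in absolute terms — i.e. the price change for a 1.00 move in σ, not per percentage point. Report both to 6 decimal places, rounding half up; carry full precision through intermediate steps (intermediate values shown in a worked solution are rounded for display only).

price = 29.533456
ν = 63.051905

σ√T = 0.4205·√1.0948 = 0.439980
d₁ = (ln(S/K) + (r+σ²/2)T) / (σ√T) = (ln(152.72/167.36) + (0.0548+0.4205²/2)·1.0948) / 0.439980 = (-0.091541 + 0.156786) / 0.439980 = 0.148292
d₂ = d₁ − σ√T = 0.148292 − 0.439980 = -0.291689
e^{−rT} = e^{−0.0548·1.0948} = 0.941769
N(−d₁) = 0.441056,  N(−d₂) = 0.614738
Put price V = K·e^{−rT}·N(−d₂) − S·N(−d₁) = 96.891573 − 67.358117 = 29.533456
φ(d₁) = (1/√(2π))·e^{−d₁²/2} = 0.394580
ν = S·φ(d₁)·√T = 63.051905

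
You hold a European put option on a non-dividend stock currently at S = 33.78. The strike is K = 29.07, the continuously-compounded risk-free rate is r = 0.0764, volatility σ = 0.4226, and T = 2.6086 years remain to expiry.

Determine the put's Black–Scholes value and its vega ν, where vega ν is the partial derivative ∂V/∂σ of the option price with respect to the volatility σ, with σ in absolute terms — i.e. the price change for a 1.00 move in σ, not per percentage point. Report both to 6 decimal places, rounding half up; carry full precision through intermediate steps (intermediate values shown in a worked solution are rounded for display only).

σ√T = 0.4226·√2.6086 = 0.682548
d₁ = (ln(S/K) + (r+σ²/2)T) / (σ√T) = (ln(33.78/29.07) + (0.0764+0.4226²/2)·2.6086) / 0.682548 = (0.150162 + 0.432233) / 0.682548 = 0.853266
d₂ = d₁ − σ√T = 0.853266 − 0.682548 = 0.170718
e^{−rT} = e^{−0.0764·2.6086} = 0.819306
N(−d₁) = 0.196756,  N(−d₂) = 0.432223
Put price V = K·e^{−rT}·N(−d₂) − S·N(−d₁) = 10.294352 − 6.646413 = 3.647939
φ(d₁) = (1/√(2π))·e^{−d₁²/2} = 0.277213
ν = S·φ(d₁)·√T = 15.124344

price = 3.647939
ν = 15.124344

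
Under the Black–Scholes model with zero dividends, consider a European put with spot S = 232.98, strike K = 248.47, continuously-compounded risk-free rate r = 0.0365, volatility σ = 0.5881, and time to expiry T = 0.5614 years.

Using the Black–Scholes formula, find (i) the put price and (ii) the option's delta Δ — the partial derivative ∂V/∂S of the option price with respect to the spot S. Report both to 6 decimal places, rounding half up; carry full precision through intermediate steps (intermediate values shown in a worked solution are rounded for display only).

σ√T = 0.5881·√0.5614 = 0.440644
d₁ = (ln(S/K) + (r+σ²/2)T) / (σ√T) = (ln(232.98/248.47) + (0.0365+0.5881²/2)·0.5614) / 0.440644 = (-0.064370 + 0.117574) / 0.440644 = 0.120744
d₂ = d₁ − σ√T = 0.120744 − 0.440644 = -0.319900
e^{−rT} = e^{−0.0365·0.5614} = 0.979717
N(−d₁) = 0.451947,  N(−d₂) = 0.625478
Put price V = K·e^{−rT}·N(−d₂) − S·N(−d₁) = 152.260312 − 105.294612 = 46.965700
Δ = −N(−d₁) = -0.451947

price = 46.965700
Δ = -0.451947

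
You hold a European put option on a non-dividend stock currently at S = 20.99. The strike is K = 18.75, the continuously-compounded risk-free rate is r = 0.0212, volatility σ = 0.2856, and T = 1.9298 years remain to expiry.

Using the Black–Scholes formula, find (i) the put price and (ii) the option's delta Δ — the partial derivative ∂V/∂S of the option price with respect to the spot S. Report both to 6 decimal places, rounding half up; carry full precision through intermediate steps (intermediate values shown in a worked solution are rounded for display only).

σ√T = 0.2856·√1.9298 = 0.396748
d₁ = (ln(S/K) + (r+σ²/2)T) / (σ√T) = (ln(20.99/18.75) + (0.0212+0.2856²/2)·1.9298) / 0.396748 = (0.112852 + 0.119616) / 0.396748 = 0.585935
d₂ = d₁ − σ√T = 0.585935 − 0.396748 = 0.189188
e^{−rT} = e^{−0.0212·1.9298} = 0.959914
N(−d₁) = 0.278959,  N(−d₂) = 0.424973
Put price V = K·e^{−rT}·N(−d₂) − S·N(−d₁) = 7.648824 − 5.855359 = 1.793465
Δ = −N(−d₁) = -0.278959

price = 1.793465
Δ = -0.278959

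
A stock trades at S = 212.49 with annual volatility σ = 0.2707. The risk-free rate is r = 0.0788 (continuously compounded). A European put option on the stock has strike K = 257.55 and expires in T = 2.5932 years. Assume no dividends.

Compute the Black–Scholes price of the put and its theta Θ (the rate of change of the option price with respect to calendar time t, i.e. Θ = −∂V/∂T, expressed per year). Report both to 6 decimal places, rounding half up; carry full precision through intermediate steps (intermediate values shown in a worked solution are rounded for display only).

σ√T = 0.2707·√2.5932 = 0.435919
d₁ = (ln(S/K) + (r+σ²/2)T) / (σ√T) = (ln(212.49/257.55) + (0.0788+0.2707²/2)·2.5932) / 0.435919 = (-0.192319 + 0.299357) / 0.435919 = 0.245546
d₂ = d₁ − σ√T = 0.245546 − 0.435919 = -0.190374
e^{−rT} = e^{−0.0788·2.5932} = 0.815182
N(−d₁) = 0.403017,  N(−d₂) = 0.575492
Put price V = K·e^{−rT}·N(−d₂) − S·N(−d₁) = 120.824565 − 85.637084 = 35.187481
φ(d₁) = (1/√(2π))·e^{−d₁²/2} = 0.387095
Θ = −S·φ(d₁)·σ/(2√T) + r·K·e^{−rT}·N(−d₂) = −6.913476 + 9.520976 = 2.607500

price = 35.187481
Θ = 2.607500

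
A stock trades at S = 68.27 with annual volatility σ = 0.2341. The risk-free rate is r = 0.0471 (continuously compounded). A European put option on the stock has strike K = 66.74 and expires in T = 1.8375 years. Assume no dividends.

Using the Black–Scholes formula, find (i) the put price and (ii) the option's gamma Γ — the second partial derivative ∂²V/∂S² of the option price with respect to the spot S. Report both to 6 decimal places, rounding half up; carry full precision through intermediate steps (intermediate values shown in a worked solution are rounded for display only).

σ√T = 0.2341·√1.8375 = 0.317333
d₁ = (ln(S/K) + (r+σ²/2)T) / (σ√T) = (ln(68.27/66.74) + (0.0471+0.2341²/2)·1.8375) / 0.317333 = (0.022666 + 0.136896) / 0.317333 = 0.502823
d₂ = d₁ − σ√T = 0.502823 − 0.317333 = 0.185490
e^{−rT} = e^{−0.0471·1.8375} = 0.917093
N(−d₁) = 0.307544,  N(−d₂) = 0.426422
Put price V = K·e^{−rT}·N(−d₂) − S·N(−d₁) = 26.099943 − 20.996052 = 5.103890
φ(d₁) = (1/√(2π))·e^{−d₁²/2} = 0.351567
Γ = φ(d₁) / (S·σ·√T) = 0.016228

price = 5.103890
Γ = 0.016228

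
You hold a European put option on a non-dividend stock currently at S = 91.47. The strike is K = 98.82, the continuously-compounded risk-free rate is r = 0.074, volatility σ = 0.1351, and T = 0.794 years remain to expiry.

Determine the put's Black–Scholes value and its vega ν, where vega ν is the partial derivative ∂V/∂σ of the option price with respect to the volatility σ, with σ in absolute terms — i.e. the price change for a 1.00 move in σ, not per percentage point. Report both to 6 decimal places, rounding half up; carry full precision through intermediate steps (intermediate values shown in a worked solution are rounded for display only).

price = 5.339193
ν = 32.373536

σ√T = 0.1351·√0.794 = 0.120383
d₁ = (ln(S/K) + (r+σ²/2)T) / (σ√T) = (ln(91.47/98.82) + (0.074+0.1351²/2)·0.794) / 0.120383 = (-0.077289 + 0.066002) / 0.120383 = -0.093758
d₂ = d₁ − σ√T = -0.093758 − 0.120383 = -0.214141
e^{−rT} = e^{−0.074·0.794} = 0.942937
N(−d₁) = 0.537349,  N(−d₂) = 0.584782
Put price V = K·e^{−rT}·N(−d₂) − S·N(−d₁) = 54.490545 − 49.151351 = 5.339193
φ(d₁) = (1/√(2π))·e^{−d₁²/2} = 0.397193
ν = S·φ(d₁)·√T = 32.373536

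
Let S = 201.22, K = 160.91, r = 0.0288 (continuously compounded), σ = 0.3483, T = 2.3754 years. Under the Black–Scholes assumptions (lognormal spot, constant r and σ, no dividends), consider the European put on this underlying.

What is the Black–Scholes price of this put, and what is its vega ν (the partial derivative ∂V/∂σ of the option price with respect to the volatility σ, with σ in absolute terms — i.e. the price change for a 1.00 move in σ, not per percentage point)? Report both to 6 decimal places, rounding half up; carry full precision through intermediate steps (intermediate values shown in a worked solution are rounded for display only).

price = 16.910183
ν = 88.955207

σ√T = 0.3483·√2.3754 = 0.536812
d₁ = (ln(S/K) + (r+σ²/2)T) / (σ√T) = (ln(201.22/160.91) + (0.0288+0.3483²/2)·2.3754) / 0.536812 = (0.223554 + 0.212495) / 0.536812 = 0.812293
d₂ = d₁ − σ√T = 0.812293 − 0.536812 = 0.275482
e^{−rT} = e^{−0.0288·2.3754} = 0.933876
N(−d₁) = 0.208312,  N(−d₂) = 0.391473
Put price V = K·e^{−rT}·N(−d₂) − S·N(−d₁) = 58.826654 − 41.916470 = 16.910183
φ(d₁) = (1/√(2π))·e^{−d₁²/2} = 0.286835
ν = S·φ(d₁)·√T = 88.955207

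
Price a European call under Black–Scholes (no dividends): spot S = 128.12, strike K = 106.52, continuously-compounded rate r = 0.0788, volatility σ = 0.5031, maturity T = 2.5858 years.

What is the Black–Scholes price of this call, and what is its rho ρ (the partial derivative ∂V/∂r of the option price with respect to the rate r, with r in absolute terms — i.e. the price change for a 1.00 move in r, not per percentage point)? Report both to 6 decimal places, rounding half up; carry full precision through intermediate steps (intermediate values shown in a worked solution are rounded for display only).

price = 57.949963
ρ = 119.100331

σ√T = 0.5031·√2.5858 = 0.809006
d₁ = (ln(S/K) + (r+σ²/2)T) / (σ√T) = (ln(128.12/106.52) + (0.0788+0.5031²/2)·2.5858) / 0.809006 = (0.184635 + 0.531006) / 0.809006 = 0.884593
d₂ = d₁ − σ√T = 0.884593 − 0.809006 = 0.075587
e^{−rT} = e^{−0.0788·2.5858} = 0.815657
N(d₁) = 0.811812,  N(d₂) = 0.530126
Call price V = S·N(d₁) − K·e^{−rT}·N(d₂) = 104.009338 − 46.059375 = 57.949963
ρ = K·T·e^{−rT}·N(d₂) = 119.100331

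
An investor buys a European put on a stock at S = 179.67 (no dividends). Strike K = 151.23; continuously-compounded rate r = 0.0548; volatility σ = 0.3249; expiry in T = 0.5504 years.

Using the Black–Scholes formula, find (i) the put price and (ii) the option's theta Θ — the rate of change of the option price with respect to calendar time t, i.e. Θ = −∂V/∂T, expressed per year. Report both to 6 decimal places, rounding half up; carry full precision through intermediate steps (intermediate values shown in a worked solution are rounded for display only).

σ√T = 0.3249·√0.5504 = 0.241040
d₁ = (ln(S/K) + (r+σ²/2)T) / (σ√T) = (ln(179.67/151.23) + (0.0548+0.3249²/2)·0.5504) / 0.241040 = (0.172320 + 0.059212) / 0.241040 = 0.960555
d₂ = d₁ − σ√T = 0.960555 − 0.241040 = 0.719515
e^{−rT} = e^{−0.0548·0.5504} = 0.970288
N(−d₁) = 0.168388,  N(−d₂) = 0.235912
Put price V = K·e^{−rT}·N(−d₂) − S·N(−d₁) = 34.616934 − 30.254280 = 4.362654
φ(d₁) = (1/√(2π))·e^{−d₁²/2} = 0.251510
Θ = −S·φ(d₁)·σ/(2√T) + r·K·e^{−rT}·N(−d₂) = −9.894911 + 1.897008 = -7.997903

price = 4.362654
Θ = -7.997903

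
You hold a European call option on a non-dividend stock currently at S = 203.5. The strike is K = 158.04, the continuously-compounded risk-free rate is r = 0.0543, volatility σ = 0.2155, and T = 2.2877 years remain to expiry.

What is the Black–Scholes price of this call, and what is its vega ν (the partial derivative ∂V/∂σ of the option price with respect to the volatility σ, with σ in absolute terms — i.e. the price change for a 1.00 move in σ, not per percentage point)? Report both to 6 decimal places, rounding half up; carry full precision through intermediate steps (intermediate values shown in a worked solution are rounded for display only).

σ√T = 0.2155·√2.2877 = 0.325947
d₁ = (ln(S/K) + (r+σ²/2)T) / (σ√T) = (ln(203.5/158.04) + (0.0543+0.2155²/2)·2.2877) / 0.325947 = (0.252818 + 0.177343) / 0.325947 = 1.319726
d₂ = d₁ − σ√T = 1.319726 − 0.325947 = 0.993779
e^{−rT} = e^{−0.0543·2.2877} = 0.883184
N(d₁) = 0.906537,  N(d₂) = 0.839835
Call price V = S·N(d₁) − K·e^{−rT}·N(d₂) = 184.480235 − 117.222759 = 67.257476
φ(d₁) = (1/√(2π))·e^{−d₁²/2} = 0.166997
ν = S·φ(d₁)·√T = 51.401239

price = 67.257476
ν = 51.401239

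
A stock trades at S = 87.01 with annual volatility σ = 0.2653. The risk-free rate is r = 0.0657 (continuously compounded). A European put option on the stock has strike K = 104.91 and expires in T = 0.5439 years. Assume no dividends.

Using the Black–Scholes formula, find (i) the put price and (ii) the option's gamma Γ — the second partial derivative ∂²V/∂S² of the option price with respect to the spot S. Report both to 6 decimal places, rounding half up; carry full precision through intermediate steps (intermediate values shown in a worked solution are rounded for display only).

σ√T = 0.2653·√0.5439 = 0.195658
d₁ = (ln(S/K) + (r+σ²/2)T) / (σ√T) = (ln(87.01/104.91) + (0.0657+0.2653²/2)·0.5439) / 0.195658 = (-0.187080 + 0.054875) / 0.195658 = -0.675694
d₂ = d₁ − σ√T = -0.675694 − 0.195658 = -0.871351
e^{−rT} = e^{−0.0657·0.5439} = 0.964897
N(−d₁) = 0.750382,  N(−d₂) = 0.808219
Put price V = K·e^{−rT}·N(−d₂) − S·N(−d₁) = 81.813816 − 65.290772 = 16.523044
φ(d₁) = (1/√(2π))·e^{−d₁²/2} = 0.317518
Γ = φ(d₁) / (S·σ·√T) = 0.018651

price = 16.523044
Γ = 0.018651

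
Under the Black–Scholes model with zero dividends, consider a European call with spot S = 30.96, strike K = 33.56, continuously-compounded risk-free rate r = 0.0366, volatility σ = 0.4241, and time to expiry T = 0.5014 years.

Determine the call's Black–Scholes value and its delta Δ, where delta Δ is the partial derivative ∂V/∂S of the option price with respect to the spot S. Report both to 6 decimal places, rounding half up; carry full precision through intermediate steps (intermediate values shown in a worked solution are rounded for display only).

σ√T = 0.4241·√0.5014 = 0.300304
d₁ = (ln(S/K) + (r+σ²/2)T) / (σ√T) = (ln(30.96/33.56) + (0.0366+0.4241²/2)·0.5014) / 0.300304 = (-0.080639 + 0.063442) / 0.300304 = -0.057264
d₂ = d₁ − σ√T = -0.057264 − 0.300304 = -0.357567
e^{−rT} = e^{−0.0366·0.5014} = 0.981816
N(d₁) = 0.477168,  N(d₂) = 0.360334
Call price V = S·N(d₁) − K·e^{−rT}·N(d₂) = 14.773108 − 11.872902 = 2.900206
Δ = N(d₁) = 0.477168

price = 2.900206
Δ = 0.477168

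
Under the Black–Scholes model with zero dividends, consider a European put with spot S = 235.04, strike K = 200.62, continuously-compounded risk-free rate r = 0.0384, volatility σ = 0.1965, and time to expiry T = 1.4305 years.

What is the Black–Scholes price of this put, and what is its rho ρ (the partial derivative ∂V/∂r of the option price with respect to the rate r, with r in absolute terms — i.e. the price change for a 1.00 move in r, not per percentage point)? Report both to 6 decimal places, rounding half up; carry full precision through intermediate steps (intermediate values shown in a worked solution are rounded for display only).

σ√T = 0.1965·√1.4305 = 0.235021
d₁ = (ln(S/K) + (r+σ²/2)T) / (σ√T) = (ln(235.04/200.62) + (0.0384+0.1965²/2)·1.4305) / 0.235021 = (0.158343 + 0.082549) / 0.235021 = 1.024980
d₂ = d₁ − σ√T = 1.024980 − 0.235021 = 0.789959
e^{−rT} = e^{−0.0384·1.4305} = 0.946550
N(−d₁) = 0.152686,  N(−d₂) = 0.214776
Put price V = K·e^{−rT}·N(−d₂) − S·N(−d₁) = 40.785260 − 35.887384 = 4.897876
ρ = −K·T·e^{−rT}·N(−d₂) = -58.343314

price = 4.897876
ρ = -58.343314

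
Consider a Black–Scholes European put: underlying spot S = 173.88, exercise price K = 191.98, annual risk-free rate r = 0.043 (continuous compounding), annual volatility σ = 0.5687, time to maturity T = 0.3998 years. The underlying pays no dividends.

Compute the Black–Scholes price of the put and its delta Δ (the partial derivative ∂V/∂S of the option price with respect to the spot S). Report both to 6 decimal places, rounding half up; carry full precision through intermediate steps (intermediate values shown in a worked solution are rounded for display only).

σ√T = 0.5687·√0.3998 = 0.359588
d₁ = (ln(S/K) + (r+σ²/2)T) / (σ√T) = (ln(173.88/191.98) + (0.043+0.5687²/2)·0.3998) / 0.359588 = (-0.099026 + 0.081843) / 0.359588 = -0.047785
d₂ = d₁ − σ√T = -0.047785 − 0.359588 = -0.407372
e^{−rT} = e^{−0.043·0.3998} = 0.982956
N(−d₁) = 0.519056,  N(−d₂) = 0.658133
Put price V = K·e^{−rT}·N(−d₂) − S·N(−d₁) = 124.194777 − 90.253475 = 33.941302
Δ = −N(−d₁) = -0.519056

price = 33.941302
Δ = -0.519056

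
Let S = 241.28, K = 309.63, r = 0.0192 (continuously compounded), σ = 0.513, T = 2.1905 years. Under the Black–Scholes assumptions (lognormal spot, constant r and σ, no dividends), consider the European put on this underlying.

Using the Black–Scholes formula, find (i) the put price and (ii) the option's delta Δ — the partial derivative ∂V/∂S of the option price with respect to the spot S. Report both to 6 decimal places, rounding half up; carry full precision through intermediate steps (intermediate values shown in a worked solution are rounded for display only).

σ√T = 0.513·√2.1905 = 0.759257
d₁ = (ln(S/K) + (r+σ²/2)T) / (σ√T) = (ln(241.28/309.63) + (0.0192+0.513²/2)·2.1905) / 0.759257 = (-0.249420 + 0.330293) / 0.759257 = 0.106517
d₂ = d₁ − σ√T = 0.106517 − 0.759257 = -0.652741
e^{−rT} = e^{−0.0192·2.1905} = 0.958815
N(−d₁) = 0.457586,  N(−d₂) = 0.743038
Put price V = K·e^{−rT}·N(−d₂) − S·N(−d₁) = 220.591534 − 110.406410 = 110.185124
Δ = −N(−d₁) = -0.457586

price = 110.185124
Δ = -0.457586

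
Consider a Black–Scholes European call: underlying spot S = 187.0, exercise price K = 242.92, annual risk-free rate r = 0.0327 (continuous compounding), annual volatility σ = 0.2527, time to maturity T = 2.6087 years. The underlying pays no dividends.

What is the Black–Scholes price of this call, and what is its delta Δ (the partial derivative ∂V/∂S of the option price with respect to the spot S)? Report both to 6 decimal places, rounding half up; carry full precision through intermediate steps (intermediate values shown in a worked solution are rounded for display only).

σ√T = 0.2527·√2.6087 = 0.408148
d₁ = (ln(S/K) + (r+σ²/2)T) / (σ√T) = (ln(187.0/242.92) + (0.0327+0.2527²/2)·2.6087) / 0.408148 = (-0.261624 + 0.168597) / 0.408148 = -0.227924
d₂ = d₁ − σ√T = -0.227924 − 0.408148 = -0.636072
e^{−rT} = e^{−0.0327·2.6087} = 0.918233
N(d₁) = 0.409853,  N(d₂) = 0.262365
Call price V = S·N(d₁) − K·e^{−rT}·N(d₂) = 76.642419 − 58.522309 = 18.120110
Δ = N(d₁) = 0.409853

price = 18.120110
Δ = 0.409853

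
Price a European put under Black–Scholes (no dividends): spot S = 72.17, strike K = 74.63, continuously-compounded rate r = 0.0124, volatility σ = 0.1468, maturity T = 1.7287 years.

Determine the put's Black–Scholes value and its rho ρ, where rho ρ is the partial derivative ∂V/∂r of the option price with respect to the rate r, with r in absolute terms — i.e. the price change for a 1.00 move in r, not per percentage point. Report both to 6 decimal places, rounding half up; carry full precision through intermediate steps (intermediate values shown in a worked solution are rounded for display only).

σ√T = 0.1468·√1.7287 = 0.193013
d₁ = (ln(S/K) + (r+σ²/2)T) / (σ√T) = (ln(72.17/74.63) + (0.0124+0.1468²/2)·1.7287) / 0.193013 = (-0.033518 + 0.040063) / 0.193013 = 0.033908
d₂ = d₁ − σ√T = 0.033908 − 0.193013 = -0.159105
e^{−rT} = e^{−0.0124·1.7287} = 0.978792
N(−d₁) = 0.486475,  N(−d₂) = 0.563207
Put price V = K·e^{−rT}·N(−d₂) − S·N(−d₁) = 41.140712 − 35.108915 = 6.031797
ρ = −K·T·e^{−rT}·N(−d₂) = -71.119948

price = 6.031797
ρ = -71.119948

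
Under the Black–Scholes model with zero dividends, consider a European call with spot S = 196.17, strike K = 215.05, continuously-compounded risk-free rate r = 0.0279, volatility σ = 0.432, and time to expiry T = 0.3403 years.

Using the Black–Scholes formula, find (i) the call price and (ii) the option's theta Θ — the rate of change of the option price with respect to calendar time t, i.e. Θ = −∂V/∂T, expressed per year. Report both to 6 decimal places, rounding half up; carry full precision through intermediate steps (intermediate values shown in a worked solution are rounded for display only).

price = 13.171288
Θ = -30.331871

σ√T = 0.432·√0.3403 = 0.252008
d₁ = (ln(S/K) + (r+σ²/2)T) / (σ√T) = (ln(196.17/215.05) + (0.0279+0.432²/2)·0.3403) / 0.252008 = (-0.091889 + 0.041248) / 0.252008 = -0.200948
d₂ = d₁ − σ√T = -0.200948 − 0.252008 = -0.452956
e^{−rT} = e^{−0.0279·0.3403} = 0.990551
N(d₁) = 0.420370,  N(d₂) = 0.325290
Call price V = S·N(d₁) − K·e^{−rT}·N(d₂) = 82.463927 − 69.292639 = 13.171288
φ(d₁) = (1/√(2π))·e^{−d₁²/2} = 0.390968
Θ = −S·φ(d₁)·σ/(2√T) − r·K·e^{−rT}·N(d₂) = −28.398606 − 1.933265 = -30.331871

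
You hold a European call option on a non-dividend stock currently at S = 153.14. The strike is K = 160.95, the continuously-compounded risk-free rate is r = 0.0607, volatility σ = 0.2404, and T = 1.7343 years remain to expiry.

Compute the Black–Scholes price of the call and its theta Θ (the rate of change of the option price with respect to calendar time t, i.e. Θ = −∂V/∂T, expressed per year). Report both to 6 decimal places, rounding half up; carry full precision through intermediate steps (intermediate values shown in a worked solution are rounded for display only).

price = 23.162201
Θ = -9.731004

σ√T = 0.2404·√1.7343 = 0.316590
d₁ = (ln(S/K) + (r+σ²/2)T) / (σ√T) = (ln(153.14/160.95) + (0.0607+0.2404²/2)·1.7343) / 0.316590 = (-0.049741 + 0.155386) / 0.316590 = 0.333698
d₂ = d₁ − σ√T = 0.333698 − 0.316590 = 0.017108
e^{−rT} = e^{−0.0607·1.7343} = 0.900080
N(d₁) = 0.630696,  N(d₂) = 0.506825
Call price V = S·N(d₁) − K·e^{−rT}·N(d₂) = 96.584820 − 73.422619 = 23.162201
φ(d₁) = (1/√(2π))·e^{−d₁²/2} = 0.377337
Θ = −S·φ(d₁)·σ/(2√T) − r·K·e^{−rT}·N(d₂) = −5.274251 − 4.456753 = -9.731004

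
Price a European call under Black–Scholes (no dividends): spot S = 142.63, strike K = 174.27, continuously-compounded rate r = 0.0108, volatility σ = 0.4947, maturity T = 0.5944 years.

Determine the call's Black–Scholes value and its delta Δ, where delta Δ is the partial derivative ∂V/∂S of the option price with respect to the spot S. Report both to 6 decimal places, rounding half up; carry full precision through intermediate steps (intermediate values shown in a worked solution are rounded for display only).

σ√T = 0.4947·√0.5944 = 0.381401
d₁ = (ln(S/K) + (r+σ²/2)T) / (σ√T) = (ln(142.63/174.27) + (0.0108+0.4947²/2)·0.5944) / 0.381401 = (-0.200352 + 0.079153) / 0.381401 = -0.317774
d₂ = d₁ − σ√T = -0.317774 − 0.381401 = -0.699175
e^{−rT} = e^{−0.0108·0.5944} = 0.993601
N(d₁) = 0.375328,  N(d₂) = 0.242221
Call price V = S·N(d₁) − K·e^{−rT}·N(d₂) = 53.533049 − 41.941814 = 11.591235
Δ = N(d₁) = 0.375328

price = 11.591235
Δ = 0.375328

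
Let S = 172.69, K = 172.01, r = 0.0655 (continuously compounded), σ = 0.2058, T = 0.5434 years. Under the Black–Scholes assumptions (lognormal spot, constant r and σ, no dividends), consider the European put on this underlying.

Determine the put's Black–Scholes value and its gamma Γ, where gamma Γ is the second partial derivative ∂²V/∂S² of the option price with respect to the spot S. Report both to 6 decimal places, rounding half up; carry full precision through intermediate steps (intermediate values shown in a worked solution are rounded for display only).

price = 7.236940
Γ = 0.014390

σ√T = 0.2058·√0.5434 = 0.151707
d₁ = (ln(S/K) + (r+σ²/2)T) / (σ√T) = (ln(172.69/172.01) + (0.0655+0.2058²/2)·0.5434) / 0.151707 = (0.003945 + 0.047100) / 0.151707 = 0.336476
d₂ = d₁ − σ√T = 0.336476 − 0.151707 = 0.184769
e^{−rT} = e^{−0.0655·0.5434} = 0.965033
N(−d₁) = 0.368256,  N(−d₂) = 0.426705
Put price V = K·e^{−rT}·N(−d₂) − S·N(−d₁) = 70.831092 − 63.594152 = 7.236940
φ(d₁) = (1/√(2π))·e^{−d₁²/2} = 0.376986
Γ = φ(d₁) / (S·σ·√T) = 0.014390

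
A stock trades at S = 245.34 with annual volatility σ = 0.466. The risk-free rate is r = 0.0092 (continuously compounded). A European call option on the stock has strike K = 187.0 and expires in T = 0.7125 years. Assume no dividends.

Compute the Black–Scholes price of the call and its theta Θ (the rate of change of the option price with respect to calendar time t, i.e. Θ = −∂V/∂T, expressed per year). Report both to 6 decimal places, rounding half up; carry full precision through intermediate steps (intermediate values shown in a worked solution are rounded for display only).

σ√T = 0.466·√0.7125 = 0.393349
d₁ = (ln(S/K) + (r+σ²/2)T) / (σ√T) = (ln(245.34/187.0) + (0.0092+0.466²/2)·0.7125) / 0.393349 = (0.271536 + 0.083917) / 0.393349 = 0.903658
d₂ = d₁ − σ√T = 0.903658 − 0.393349 = 0.510309
e^{−rT} = e^{−0.0092·0.7125} = 0.993466
N(d₁) = 0.816912,  N(d₂) = 0.695082
Call price V = S·N(d₁) − K·e^{−rT}·N(d₂) = 200.421094 − 129.131174 = 71.289920
φ(d₁) = (1/√(2π))·e^{−d₁²/2} = 0.265209
Θ = −S·φ(d₁)·σ/(2√T) − r·K·e^{−rT}·N(d₂) = −17.960564 − 1.188007 = -19.148571

price = 71.289920
Θ = -19.148571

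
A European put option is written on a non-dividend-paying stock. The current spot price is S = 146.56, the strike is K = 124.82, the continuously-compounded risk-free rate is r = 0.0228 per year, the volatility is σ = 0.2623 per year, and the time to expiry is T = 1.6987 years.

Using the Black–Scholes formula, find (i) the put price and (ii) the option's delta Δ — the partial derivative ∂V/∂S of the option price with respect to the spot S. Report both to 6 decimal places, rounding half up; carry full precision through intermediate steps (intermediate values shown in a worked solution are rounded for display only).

σ√T = 0.2623·√1.6987 = 0.341867
d₁ = (ln(S/K) + (r+σ²/2)T) / (σ√T) = (ln(146.56/124.82) + (0.0228+0.2623²/2)·1.6987) / 0.341867 = (0.160562 + 0.097167) / 0.341867 = 0.753888
d₂ = d₁ − σ√T = 0.753888 − 0.341867 = 0.412021
e^{−rT} = e^{−0.0228·1.6987} = 0.962010
N(−d₁) = 0.225458,  N(−d₂) = 0.340162
Put price V = K·e^{−rT}·N(−d₂) − S·N(−d₁) = 40.846010 − 33.043181 = 7.802829
Δ = −N(−d₁) = -0.225458

price = 7.802829
Δ = -0.225458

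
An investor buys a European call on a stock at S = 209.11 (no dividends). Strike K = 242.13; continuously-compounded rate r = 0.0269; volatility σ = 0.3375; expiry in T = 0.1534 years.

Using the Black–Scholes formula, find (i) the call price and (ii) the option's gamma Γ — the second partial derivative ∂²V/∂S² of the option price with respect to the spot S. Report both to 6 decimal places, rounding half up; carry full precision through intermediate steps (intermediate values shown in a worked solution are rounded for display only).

price = 2.124238
Γ = 0.008650

σ√T = 0.3375·√0.1534 = 0.132186
d₁ = (ln(S/K) + (r+σ²/2)T) / (σ√T) = (ln(209.11/242.13) + (0.0269+0.3375²/2)·0.1534) / 0.132186 = (-0.146614 + 0.012863) / 0.132186 = -1.011839
d₂ = d₁ − σ√T = -1.011839 − 0.132186 = -1.144025
e^{−rT} = e^{−0.0269·0.1534} = 0.995882
N(d₁) = 0.155807,  N(d₂) = 0.126307
Call price V = S·N(d₁) − K·e^{−rT}·N(d₂) = 32.580904 − 30.456666 = 2.124238
φ(d₁) = (1/√(2π))·e^{−d₁²/2} = 0.239106
Γ = φ(d₁) / (S·σ·√T) = 0.008650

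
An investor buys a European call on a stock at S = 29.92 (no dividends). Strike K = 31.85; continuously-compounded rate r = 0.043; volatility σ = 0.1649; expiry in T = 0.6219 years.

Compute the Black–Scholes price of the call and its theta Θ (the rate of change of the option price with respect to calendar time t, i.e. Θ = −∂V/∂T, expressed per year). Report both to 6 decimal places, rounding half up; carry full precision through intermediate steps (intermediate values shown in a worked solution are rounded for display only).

σ√T = 0.1649·√0.6219 = 0.130041
d₁ = (ln(S/K) + (r+σ²/2)T) / (σ√T) = (ln(29.92/31.85) + (0.043+0.1649²/2)·0.6219) / 0.130041 = (-0.062510 + 0.035197) / 0.130041 = -0.210035
d₂ = d₁ − σ√T = -0.210035 − 0.130041 = -0.340076
e^{−rT} = e^{−0.043·0.6219} = 0.973613
N(d₁) = 0.416820,  N(d₂) = 0.366900
Call price V = S·N(d₁) − K·e^{−rT}·N(d₂) = 12.471262 − 11.377398 = 1.093864
φ(d₁) = (1/√(2π))·e^{−d₁²/2} = 0.390239
Θ = −S·φ(d₁)·σ/(2√T) − r·K·e^{−rT}·N(d₂) = −1.220739 − 0.489228 = -1.709967

price = 1.093864
Θ = -1.709967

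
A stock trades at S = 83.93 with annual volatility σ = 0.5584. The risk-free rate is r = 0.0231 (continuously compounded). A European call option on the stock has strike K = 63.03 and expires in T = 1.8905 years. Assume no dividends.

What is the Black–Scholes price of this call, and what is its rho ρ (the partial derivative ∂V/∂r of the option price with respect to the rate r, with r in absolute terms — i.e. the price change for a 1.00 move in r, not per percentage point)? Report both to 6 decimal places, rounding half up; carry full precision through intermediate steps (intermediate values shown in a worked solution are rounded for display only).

price = 35.206831
ρ = 59.124974

σ√T = 0.5584·√1.8905 = 0.767775
d₁ = (ln(S/K) + (r+σ²/2)T) / (σ√T) = (ln(83.93/63.03) + (0.0231+0.5584²/2)·1.8905) / 0.767775 = (0.286372 + 0.338409) / 0.767775 = 0.813757
d₂ = d₁ − σ√T = 0.813757 − 0.767775 = 0.045982
e^{−rT} = e^{−0.0231·1.8905} = 0.957269
N(d₁) = 0.792108,  N(d₂) = 0.518338
Call price V = S·N(d₁) − K·e^{−rT}·N(d₂) = 66.481612 − 31.274781 = 35.206831
ρ = K·T·e^{−rT}·N(d₂) = 59.124974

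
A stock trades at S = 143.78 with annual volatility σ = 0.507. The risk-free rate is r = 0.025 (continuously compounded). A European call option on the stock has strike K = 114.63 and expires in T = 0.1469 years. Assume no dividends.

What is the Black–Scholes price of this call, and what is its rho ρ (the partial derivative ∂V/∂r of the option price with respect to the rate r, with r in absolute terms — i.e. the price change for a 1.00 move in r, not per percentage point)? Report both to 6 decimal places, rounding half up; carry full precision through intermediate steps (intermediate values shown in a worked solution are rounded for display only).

σ√T = 0.507·√0.1469 = 0.194321
d₁ = (ln(S/K) + (r+σ²/2)T) / (σ√T) = (ln(143.78/114.63) + (0.025+0.507²/2)·0.1469) / 0.194321 = (0.226575 + 0.022553) / 0.194321 = 1.282044
d₂ = d₁ − σ√T = 1.282044 − 0.194321 = 1.087723
e^{−rT} = e^{−0.025·0.1469} = 0.996334
N(d₁) = 0.900086,  N(d₂) = 0.861641
Call price V = S·N(d₁) − K·e^{−rT}·N(d₂) = 129.414420 − 98.407882 = 31.006538
ρ = K·T·e^{−rT}·N(d₂) = 14.456118

price = 31.006538
ρ = 14.456118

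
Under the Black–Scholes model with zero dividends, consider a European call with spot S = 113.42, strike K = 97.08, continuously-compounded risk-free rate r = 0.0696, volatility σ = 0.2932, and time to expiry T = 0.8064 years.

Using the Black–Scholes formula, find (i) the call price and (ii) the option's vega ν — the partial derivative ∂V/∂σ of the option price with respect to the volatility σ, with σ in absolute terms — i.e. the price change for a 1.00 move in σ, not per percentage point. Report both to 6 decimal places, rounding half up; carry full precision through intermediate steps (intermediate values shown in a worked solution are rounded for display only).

price = 24.828674
ν = 26.228678

σ√T = 0.2932·√0.8064 = 0.263293
d₁ = (ln(S/K) + (r+σ²/2)T) / (σ√T) = (ln(113.42/97.08) + (0.0696+0.2932²/2)·0.8064) / 0.263293 = (0.155562 + 0.090787) / 0.263293 = 0.935648
d₂ = d₁ − σ√T = 0.935648 − 0.263293 = 0.672355
e^{−rT} = e^{−0.0696·0.8064} = 0.945421
N(d₁) = 0.825273,  N(d₂) = 0.749321
Call price V = S·N(d₁) − K·e^{−rT}·N(d₂) = 93.602424 − 68.773749 = 24.828674
φ(d₁) = (1/√(2π))·e^{−d₁²/2} = 0.257520
ν = S·φ(d₁)·√T = 26.228678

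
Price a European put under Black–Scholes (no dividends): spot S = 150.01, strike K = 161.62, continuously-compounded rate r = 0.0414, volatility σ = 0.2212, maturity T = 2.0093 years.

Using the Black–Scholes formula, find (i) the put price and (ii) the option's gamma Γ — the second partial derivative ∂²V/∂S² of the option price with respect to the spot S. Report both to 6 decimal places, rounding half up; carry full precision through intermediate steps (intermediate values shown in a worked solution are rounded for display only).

σ√T = 0.2212·√2.0093 = 0.313551
d₁ = (ln(S/K) + (r+σ²/2)T) / (σ√T) = (ln(150.01/161.62) + (0.0414+0.2212²/2)·2.0093) / 0.313551 = (-0.074546 + 0.132342) / 0.313551 = 0.184328
d₂ = d₁ − σ√T = 0.184328 − 0.313551 = -0.129223
e^{−rT} = e^{−0.0414·2.0093} = 0.920181
N(−d₁) = 0.426878,  N(−d₂) = 0.551409
Put price V = K·e^{−rT}·N(−d₂) − S·N(−d₁) = 82.005394 − 64.035999 = 17.969396
φ(d₁) = (1/√(2π))·e^{−d₁²/2} = 0.392222
Γ = φ(d₁) / (S·σ·√T) = 0.008339

price = 17.969396
Γ = 0.008339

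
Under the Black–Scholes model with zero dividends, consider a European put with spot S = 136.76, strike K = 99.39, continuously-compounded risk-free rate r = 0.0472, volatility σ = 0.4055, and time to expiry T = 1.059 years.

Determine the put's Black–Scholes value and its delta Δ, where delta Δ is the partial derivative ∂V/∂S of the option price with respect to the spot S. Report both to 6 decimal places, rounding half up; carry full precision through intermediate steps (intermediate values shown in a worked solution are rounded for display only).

σ√T = 0.4055·√1.059 = 0.417291
d₁ = (ln(S/K) + (r+σ²/2)T) / (σ√T) = (ln(136.76/99.39) + (0.0472+0.4055²/2)·1.059) / 0.417291 = (0.319176 + 0.137051) / 0.417291 = 1.093306
d₂ = d₁ − σ√T = 1.093306 − 0.417291 = 0.676015
e^{−rT} = e^{−0.0472·1.059} = 0.951244
N(−d₁) = 0.137130,  N(−d₂) = 0.249515
Put price V = K·e^{−rT}·N(−d₂) − S·N(−d₁) = 23.590218 − 18.753854 = 4.836364
Δ = −N(−d₁) = -0.137130

price = 4.836364
Δ = -0.137130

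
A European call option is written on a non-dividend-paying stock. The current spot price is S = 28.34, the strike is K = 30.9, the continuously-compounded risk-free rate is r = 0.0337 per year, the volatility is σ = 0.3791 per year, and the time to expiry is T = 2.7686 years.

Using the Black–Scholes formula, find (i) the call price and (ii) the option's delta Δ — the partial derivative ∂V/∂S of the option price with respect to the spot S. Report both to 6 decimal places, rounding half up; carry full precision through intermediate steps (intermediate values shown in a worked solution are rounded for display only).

σ√T = 0.3791·√2.7686 = 0.630789
d₁ = (ln(S/K) + (r+σ²/2)T) / (σ√T) = (ln(28.34/30.9) + (0.0337+0.3791²/2)·2.7686) / 0.630789 = (-0.086482 + 0.292249) / 0.630789 = 0.326206
d₂ = d₁ − σ√T = 0.326206 − 0.630789 = -0.304583
e^{−rT} = e^{−0.0337·2.7686} = 0.910919
N(d₁) = 0.627866,  N(d₂) = 0.380342
Call price V = S·N(d₁) − K·e^{−rT}·N(d₂) = 17.793715 − 10.705632 = 7.088083
Δ = N(d₁) = 0.627866

price = 7.088083
Δ = 0.627866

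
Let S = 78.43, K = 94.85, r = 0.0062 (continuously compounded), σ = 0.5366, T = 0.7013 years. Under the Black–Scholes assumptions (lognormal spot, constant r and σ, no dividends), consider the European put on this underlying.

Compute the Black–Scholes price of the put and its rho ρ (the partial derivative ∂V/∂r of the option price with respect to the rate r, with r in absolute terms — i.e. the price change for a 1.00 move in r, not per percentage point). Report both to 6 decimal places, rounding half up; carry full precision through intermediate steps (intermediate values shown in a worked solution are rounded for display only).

price = 24.638167
ρ = -48.895483

σ√T = 0.5366·√0.7013 = 0.449368
d₁ = (ln(S/K) + (r+σ²/2)T) / (σ√T) = (ln(78.43/94.85) + (0.0062+0.5366²/2)·0.7013) / 0.449368 = (-0.190090 + 0.105314) / 0.449368 = -0.188656
d₂ = d₁ − σ√T = -0.188656 − 0.449368 = -0.638025
e^{−rT} = e^{−0.0062·0.7013} = 0.995661
N(−d₁) = 0.574819,  N(−d₂) = 0.738271
Put price V = K·e^{−rT}·N(−d₂) − S·N(−d₁) = 69.721208 − 45.083041 = 24.638167
ρ = −K·T·e^{−rT}·N(−d₂) = -48.895483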